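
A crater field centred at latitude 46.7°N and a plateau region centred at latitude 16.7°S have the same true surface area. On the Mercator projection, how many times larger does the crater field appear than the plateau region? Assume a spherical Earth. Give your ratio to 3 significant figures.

On Mercator, area is exaggerated by sec²φ = 1/cos²φ.
At 46.7°: sec²(46.7°) = 1/0.6858² = 2.126.
At 16.7°: sec²(16.7°) = 1/0.9578² = 1.090.
Ratio = 2.126/1.090 = cos²(16.7°)/cos²(46.7°) ≈ 1.95.

1.95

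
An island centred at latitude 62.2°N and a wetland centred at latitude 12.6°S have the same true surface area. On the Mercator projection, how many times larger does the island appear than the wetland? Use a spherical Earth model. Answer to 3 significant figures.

On Mercator, area is exaggerated by sec²φ = 1/cos²φ.
At 62.2°: sec²(62.2°) = 1/0.4664² = 4.597.
At 12.6°: sec²(12.6°) = 1/0.9759² = 1.050.
Ratio = 4.597/1.050 = cos²(12.6°)/cos²(62.2°) ≈ 4.38.

4.38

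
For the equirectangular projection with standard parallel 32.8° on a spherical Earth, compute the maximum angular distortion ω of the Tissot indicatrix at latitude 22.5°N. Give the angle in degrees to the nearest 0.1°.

In the equirectangular projection with standard parallel φ₀ = 32.8° (x = Rλ cos φ₀, y = Rφ), meridians are true-scale (h = 1) and the parallel scale is k = cos φ₀ / cos φ.
At 22.5°: h = 1.000, k = 0.9098; principal scales a = 1.000, b = 0.9098.
sin(ω/2) = (a − b)/(a + b) = 0.09018/1.910 = 0.04722, so ω = 2 arcsin(0.04722) ≈ 5.4°.

5.4°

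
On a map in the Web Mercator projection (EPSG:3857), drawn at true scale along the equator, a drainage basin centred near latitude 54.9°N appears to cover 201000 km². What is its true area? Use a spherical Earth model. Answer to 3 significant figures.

66500 km²

For Mercator, h = k = sec φ (a conformal cylindrical projection has a single point scale, 1/cos φ).
Areal scale = k² = sec²φ = 1/cos²(54.9°) = 1/0.5750² = 3.025.
True area = apparent / (areal scale) = 201000 / 3.025 ≈ 66500 km².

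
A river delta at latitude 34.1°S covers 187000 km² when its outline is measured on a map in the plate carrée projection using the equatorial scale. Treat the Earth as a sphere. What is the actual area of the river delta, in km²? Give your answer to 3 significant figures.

155000 km²

In the plate carrée (x = Rλ, y = Rφ), meridians are true-scale (h = 1) and parallels are stretched by k = sec φ.
Areal scale = h·k = 1 × sec φ; at 34.1°, h = 1.000, k = 1.208, so h·k = 1.208.
True area = apparent / (areal scale) = 187000 / 1.208 ≈ 155000 km².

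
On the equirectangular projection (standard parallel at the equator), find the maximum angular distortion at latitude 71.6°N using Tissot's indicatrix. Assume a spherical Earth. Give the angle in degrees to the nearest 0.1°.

62.7°

Plate carrée maps x = Rλ, y = Rφ. The meridian scale is h = 1 and the parallel scale is k = 1/cos φ = sec φ.
At 71.6°: h = 1.000, k = 3.168; principal scales a = 3.168, b = 1.000.
sin(ω/2) = (a − b)/(a + b) = 2.168/4.168 = 0.5202, so ω = 2 arcsin(0.5202) ≈ 62.7°.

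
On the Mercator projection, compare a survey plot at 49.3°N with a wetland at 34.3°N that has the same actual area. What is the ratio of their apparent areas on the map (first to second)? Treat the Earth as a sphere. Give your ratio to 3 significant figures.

1.60

Mercator is conformal with k = sec φ, so areal scale = k² = sec²φ.
At 49.3°: sec²(49.3°) = 1/0.6521² = 2.352.
At 34.3°: sec²(34.3°) = 1/0.8261² = 1.465.
Ratio = 2.352/1.465 = cos²(34.3°)/cos²(49.3°) ≈ 1.60.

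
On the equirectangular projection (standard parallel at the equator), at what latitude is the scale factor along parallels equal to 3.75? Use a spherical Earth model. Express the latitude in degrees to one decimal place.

74.5°

Plate carrée: h = 1, k = sec φ along parallels.
sec φ = 3.75  ⇒  cos φ = 0.2667  ⇒  φ ≈ 74.5°.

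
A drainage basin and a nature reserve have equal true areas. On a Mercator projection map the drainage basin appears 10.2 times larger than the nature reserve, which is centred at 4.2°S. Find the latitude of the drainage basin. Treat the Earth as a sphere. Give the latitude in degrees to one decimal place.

71.8°

On Mercator, (apparent₁)/(apparent₂) = sec²φ₁ / sec²φ₂ when true areas are equal.
cos²φ₂ / cos²φ₁ = 10.2  ⇒  cos φ₁ = cos 4.2° / √10.2 = 0.9973/3.194 = 0.3123.
φ₁ = arccos(0.3123) ≈ 71.8°.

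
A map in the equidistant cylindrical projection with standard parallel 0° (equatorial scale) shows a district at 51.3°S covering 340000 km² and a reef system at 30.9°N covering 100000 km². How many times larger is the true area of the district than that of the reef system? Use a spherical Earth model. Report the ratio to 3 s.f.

On the plate carrée, areal scale = h·k = 1 × sec φ, so true area = apparent × cos φ.
True area of district: 340000 × cos(51.3°) = 340000 × 0.6252 = 212600 km².
True area of reef system: 100000 × cos(30.9°) = 100000 × 0.8581 = 85810 km².
Ratio = 212600 / 85810 ≈ 2.48.

2.48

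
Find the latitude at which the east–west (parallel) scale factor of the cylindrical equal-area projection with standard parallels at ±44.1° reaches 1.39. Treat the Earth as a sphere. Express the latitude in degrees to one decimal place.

Cylindrical equal-area (φ₀ = 44.1°): h = cos φ / cos 44.1° along meridians, k = cos 44.1° / cos φ along parallels; h·k = 1.
k = cos φ₀ / cos φ = 1.39  ⇒  cos φ = cos 44.1° / 1.39 = 0.5166.
φ = arccos(0.5166) ≈ 58.9°.

58.9°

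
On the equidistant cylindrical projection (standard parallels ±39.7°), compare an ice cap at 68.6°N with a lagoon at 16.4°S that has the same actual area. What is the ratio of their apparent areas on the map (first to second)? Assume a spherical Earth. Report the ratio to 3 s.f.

With standard parallel φ₀ = 39.7°, the equirectangular projection gives x = Rλ cos φ₀, y = Rφ, so h = 1 and k = cos 39.7° / cos φ.
Areal scale at 68.6°: h·k = 1.000 × 2.109 = 2.109.
Areal scale at 16.4°: h·k = 1.000 × 0.8020 = 0.8020.
Ratio = 2.109/0.8020 ≈ 2.63.

2.63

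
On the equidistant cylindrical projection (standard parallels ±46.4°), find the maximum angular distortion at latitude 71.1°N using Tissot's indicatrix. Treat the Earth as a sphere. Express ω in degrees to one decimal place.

The equidistant cylindrical projection with φ₀ = 46.4° has h = 1 (meridians true) and k = cos φ₀ / cos φ along parallels.
At 71.1°: h = 1.000, k = 2.129; principal scales a = 2.129, b = 1.000.
sin(ω/2) = (a − b)/(a + b) = 1.129/3.129 = 0.3608, so ω = 2 arcsin(0.3608) ≈ 42.3°.

42.3°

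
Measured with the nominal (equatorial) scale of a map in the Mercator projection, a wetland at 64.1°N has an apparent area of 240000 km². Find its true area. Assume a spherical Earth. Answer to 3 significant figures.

Mercator is conformal, so the point scale is isotropic: h = k = sec φ = 1/cos φ.
Areal scale = k² = sec²φ = 1/cos²(64.1°) = 1/0.4368² = 5.241.
True area = apparent / (areal scale) = 240000 / 5.241 ≈ 45800 km².

45800 km²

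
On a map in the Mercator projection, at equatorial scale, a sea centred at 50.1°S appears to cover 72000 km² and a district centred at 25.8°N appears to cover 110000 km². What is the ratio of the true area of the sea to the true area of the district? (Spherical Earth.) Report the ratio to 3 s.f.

Since Mercator area scale is 1/cos²φ, the true area equals the apparent area multiplied by cos²φ.
True area of sea: 72000 × cos²(50.1°) = 72000 × 0.4115 = 29620 km².
True area of district: 110000 × cos²(25.8°) = 110000 × 0.8106 = 89160 km².
Ratio = 29620 / 89160 ≈ 0.332.

0.332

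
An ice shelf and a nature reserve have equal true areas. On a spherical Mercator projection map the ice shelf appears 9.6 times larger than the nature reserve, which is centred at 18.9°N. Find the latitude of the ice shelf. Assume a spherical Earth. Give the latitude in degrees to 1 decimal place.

On Mercator, (apparent₁)/(apparent₂) = sec²φ₁ / sec²φ₂ when true areas are equal.
cos²φ₂ / cos²φ₁ = 9.6  ⇒  cos φ₁ = cos 18.9° / √9.6 = 0.9461/3.098 = 0.3053.
φ₁ = arccos(0.3053) ≈ 72.2°.

72.2°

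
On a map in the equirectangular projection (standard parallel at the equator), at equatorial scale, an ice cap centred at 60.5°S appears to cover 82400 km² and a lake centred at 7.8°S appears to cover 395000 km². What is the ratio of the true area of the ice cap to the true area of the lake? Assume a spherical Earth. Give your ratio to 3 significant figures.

0.104

On the plate carrée, areal scale = h·k = 1 × sec φ, so true area = apparent × cos φ.
True area of ice cap: 82400 × cos(60.5°) = 82400 × 0.4924 = 40580 km².
True area of lake: 395000 × cos(7.8°) = 395000 × 0.9907 = 391300 km².
Ratio = 40580 / 391300 ≈ 0.104.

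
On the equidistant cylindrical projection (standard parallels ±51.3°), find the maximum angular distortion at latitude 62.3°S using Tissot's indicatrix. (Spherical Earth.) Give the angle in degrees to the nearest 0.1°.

The equidistant cylindrical projection with φ₀ = 51.3° has h = 1 (meridians true) and k = cos φ₀ / cos φ along parallels.
At 62.3°: h = 1.000, k = 1.345; principal scales a = 1.345, b = 1.000.
sin(ω/2) = (a − b)/(a + b) = 0.3451/2.345 = 0.1471, so ω = 2 arcsin(0.1471) ≈ 16.9°.

16.9°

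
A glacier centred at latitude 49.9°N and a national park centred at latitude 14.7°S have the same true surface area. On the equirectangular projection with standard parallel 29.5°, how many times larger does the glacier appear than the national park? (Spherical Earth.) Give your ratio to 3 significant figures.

In the equirectangular projection with standard parallel φ₀ = 29.5° (x = Rλ cos φ₀, y = Rφ), meridians are true-scale (h = 1) and the parallel scale is k = cos φ₀ / cos φ.
Areal scale at 49.9°: h·k = 1.000 × 1.351 = 1.351.
Areal scale at 14.7°: h·k = 1.000 × 0.8998 = 0.8998.
Ratio = 1.351/0.8998 ≈ 1.50.

1.50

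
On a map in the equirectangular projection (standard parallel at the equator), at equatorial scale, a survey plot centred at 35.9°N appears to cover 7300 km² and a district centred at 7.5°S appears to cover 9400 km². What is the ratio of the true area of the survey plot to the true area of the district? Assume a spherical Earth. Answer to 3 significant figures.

0.635

Plate carrée has h = 1 and k = sec φ, giving areal scale sec φ; true area = (apparent area) · cos φ.
True area of survey plot: 7300 × cos(35.9°) = 7300 × 0.8100 = 5913 km².
True area of district: 9400 × cos(7.5°) = 9400 × 0.9914 = 9320 km².
Ratio = 5913 / 9320 ≈ 0.635.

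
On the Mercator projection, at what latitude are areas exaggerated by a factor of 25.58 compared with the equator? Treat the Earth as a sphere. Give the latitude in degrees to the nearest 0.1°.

78.6°

Mercator areal scale is sec²φ.
sec²φ = 25.58  ⇒  cos²φ = 0.03909  ⇒  cos φ = 0.1977.
φ = arccos(0.1977) ≈ 78.6°.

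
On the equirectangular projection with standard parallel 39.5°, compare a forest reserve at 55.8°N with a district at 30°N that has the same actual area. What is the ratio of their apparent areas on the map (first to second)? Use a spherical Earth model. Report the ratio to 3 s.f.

With standard parallel φ₀ = 39.5°, the equirectangular projection gives x = Rλ cos φ₀, y = Rφ, so h = 1 and k = cos 39.5° / cos φ.
Areal scale at 55.8°: h·k = 1.000 × 1.373 = 1.373.
Areal scale at 30°: h·k = 1.000 × 0.8910 = 0.8910.
Ratio = 1.373/0.8910 ≈ 1.54.

1.54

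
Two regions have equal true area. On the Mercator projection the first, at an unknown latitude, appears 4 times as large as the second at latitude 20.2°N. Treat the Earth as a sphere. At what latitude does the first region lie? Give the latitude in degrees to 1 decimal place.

For equal true areas on Mercator, apparent areas scale as sec²φ, so the ratio is cos²φ₂ / cos²φ₁.
cos²φ₂ / cos²φ₁ = 4  ⇒  cos φ₁ = cos 20.2° / √4 = 0.9385/2.000 = 0.4692.
φ₁ = arccos(0.4692) ≈ 62.0°.

62.0°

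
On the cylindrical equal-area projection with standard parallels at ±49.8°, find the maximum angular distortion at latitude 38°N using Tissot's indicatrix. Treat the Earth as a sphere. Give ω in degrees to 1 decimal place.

22.7°

A cylindrical equal-area projection with standard parallel φ₀ has meridian scale h = cos φ / cos φ₀ and parallel scale k = cos φ₀ / cos φ (so areas are preserved, h·k = 1).
At 38°: h = 1.221, k = 0.8191; principal scales a = 1.221, b = 0.8191.
sin(ω/2) = (a − b)/(a + b) = 0.4018/2.040 = 0.1969, so ω = 2 arcsin(0.1969) ≈ 22.7°.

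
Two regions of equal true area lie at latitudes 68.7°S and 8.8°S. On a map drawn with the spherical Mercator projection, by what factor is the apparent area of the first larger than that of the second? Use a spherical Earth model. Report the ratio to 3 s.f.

On Mercator, area is exaggerated by sec²φ = 1/cos²φ.
At 68.7°: sec²(68.7°) = 1/0.3633² = 7.579.
At 8.8°: sec²(8.8°) = 1/0.9882² = 1.024.
Ratio = 7.579/1.024 = cos²(8.8°)/cos²(68.7°) ≈ 7.40.

7.40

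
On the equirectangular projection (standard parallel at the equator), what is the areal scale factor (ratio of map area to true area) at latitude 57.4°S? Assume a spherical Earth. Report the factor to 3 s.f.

1.86

In the plate carrée (x = Rλ, y = Rφ), meridians are true-scale (h = 1) and parallels are stretched by k = sec φ.
Areal scale = h·k = 1 × sec φ; at 57.4°, h = 1.000, k = 1.856, so h·k = 1.856.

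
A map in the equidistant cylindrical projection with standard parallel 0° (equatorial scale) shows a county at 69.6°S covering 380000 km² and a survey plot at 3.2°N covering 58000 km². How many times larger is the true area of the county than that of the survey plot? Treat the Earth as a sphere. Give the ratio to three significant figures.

Plate carrée has h = 1 and k = sec φ, giving areal scale sec φ; true area = (apparent area) · cos φ.
True area of county: 380000 × cos(69.6°) = 380000 × 0.3486 = 132500 km².
True area of survey plot: 58000 × cos(3.2°) = 58000 × 0.9984 = 57910 km².
Ratio = 132500 / 57910 ≈ 2.29.

2.29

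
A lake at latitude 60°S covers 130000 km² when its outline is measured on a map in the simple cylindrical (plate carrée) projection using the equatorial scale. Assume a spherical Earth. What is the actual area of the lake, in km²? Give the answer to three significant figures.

65000 km²

For the equirectangular projection with φ₀ = 0 (plate carrée), h = 1 along meridians and k = sec φ along parallels.
Areal scale = h·k = 1 × sec φ; at 60°, h = 1.000, k = 2.000, so h·k = 2.000.
True area = apparent / (areal scale) = 130000 / 2.000 ≈ 65000 km².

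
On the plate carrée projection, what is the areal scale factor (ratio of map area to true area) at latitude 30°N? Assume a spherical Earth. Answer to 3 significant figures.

1.15

For the equirectangular projection with φ₀ = 0 (plate carrée), h = 1 along meridians and k = sec φ along parallels.
Areal scale = h·k = 1 × sec φ; at 30°, h = 1.000, k = 1.155, so h·k = 1.155.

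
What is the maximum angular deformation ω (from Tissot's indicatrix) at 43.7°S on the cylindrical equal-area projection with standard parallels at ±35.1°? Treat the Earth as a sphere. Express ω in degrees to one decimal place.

14.1°

A cylindrical equal-area projection with standard parallel φ₀ has meridian scale h = cos φ / cos φ₀ and parallel scale k = cos φ₀ / cos φ (so areas are preserved, h·k = 1).
At 43.7°: h = 0.8837, k = 1.132; principal scales a = 1.132, b = 0.8837.
sin(ω/2) = (a − b)/(a + b) = 0.2480/2.015 = 0.1231, so ω = 2 arcsin(0.1231) ≈ 14.1°.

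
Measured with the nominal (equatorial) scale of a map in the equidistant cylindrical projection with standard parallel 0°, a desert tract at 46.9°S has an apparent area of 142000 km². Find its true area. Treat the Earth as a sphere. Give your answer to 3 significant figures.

97000 km²

Plate carrée maps x = Rλ, y = Rφ. The meridian scale is h = 1 and the parallel scale is k = 1/cos φ = sec φ.
Areal scale = h·k = 1 × sec φ; at 46.9°, h = 1.000, k = 1.464, so h·k = 1.464.
True area = apparent / (areal scale) = 142000 / 1.464 ≈ 97000 km².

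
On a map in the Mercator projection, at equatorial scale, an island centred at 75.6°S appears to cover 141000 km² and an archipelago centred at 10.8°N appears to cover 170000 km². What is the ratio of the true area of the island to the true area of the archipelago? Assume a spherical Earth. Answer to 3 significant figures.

Mercator's areal exaggeration is sec²φ; hence true area = (apparent area) · cos²φ.
True area of island: 141000 × cos²(75.6°) = 141000 × 0.06185 = 8720 km².
True area of archipelago: 170000 × cos²(10.8°) = 170000 × 0.9649 = 164000 km².
Ratio = 8720 / 164000 ≈ 0.0532.

0.0532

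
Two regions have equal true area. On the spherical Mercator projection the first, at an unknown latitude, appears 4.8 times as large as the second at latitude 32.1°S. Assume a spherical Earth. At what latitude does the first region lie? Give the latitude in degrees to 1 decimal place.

For equal true areas on Mercator, apparent areas scale as sec²φ, so the ratio is cos²φ₂ / cos²φ₁.
cos²φ₂ / cos²φ₁ = 4.8  ⇒  cos φ₁ = cos 32.1° / √4.8 = 0.8471/2.191 = 0.3867.
φ₁ = arccos(0.3867) ≈ 67.3°.

67.3°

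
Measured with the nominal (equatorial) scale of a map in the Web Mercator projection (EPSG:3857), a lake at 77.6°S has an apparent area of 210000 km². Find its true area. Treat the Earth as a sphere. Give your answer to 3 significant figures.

9680 km²

Mercator is conformal, so the point scale is isotropic: h = k = sec φ = 1/cos φ.
Areal scale = k² = sec²φ = 1/cos²(77.6°) = 1/0.2147² = 21.69.
True area = apparent / (areal scale) = 210000 / 21.69 ≈ 9680 km².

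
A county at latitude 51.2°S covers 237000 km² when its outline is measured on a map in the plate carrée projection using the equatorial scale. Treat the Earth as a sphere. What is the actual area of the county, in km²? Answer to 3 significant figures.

Plate carrée maps x = Rλ, y = Rφ. The meridian scale is h = 1 and the parallel scale is k = 1/cos φ = sec φ.
Areal scale = h·k = 1 × sec φ; at 51.2°, h = 1.000, k = 1.596, so h·k = 1.596.
True area = apparent / (areal scale) = 237000 / 1.596 ≈ 149000 km².

149000 km²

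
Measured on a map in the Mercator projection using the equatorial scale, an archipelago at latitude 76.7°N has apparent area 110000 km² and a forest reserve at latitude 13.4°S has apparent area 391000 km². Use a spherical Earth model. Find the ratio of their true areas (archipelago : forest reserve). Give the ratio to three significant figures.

0.0157

Mercator's areal exaggeration is sec²φ; hence true area = (apparent area) · cos²φ.
True area of archipelago: 110000 × cos²(76.7°) = 110000 × 0.05292 = 5822 km².
True area of forest reserve: 391000 × cos²(13.4°) = 391000 × 0.9463 = 370000 km².
Ratio = 5822 / 370000 ≈ 0.0157.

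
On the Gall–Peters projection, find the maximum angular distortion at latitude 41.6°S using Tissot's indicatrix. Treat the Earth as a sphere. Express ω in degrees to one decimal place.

Gall–Peters is a cylindrical equal-area projection with standard parallels at ±45°. Cylindrical equal-area (φ₀ = 45°): h = cos φ / cos 45° along meridians, k = cos 45° / cos φ along parallels; h·k = 1.
At 41.6°: h = 1.058, k = 0.9456; principal scales a = 1.058, b = 0.9456.
sin(ω/2) = (a − b)/(a + b) = 0.1120/2.003 = 0.05589, so ω = 2 arcsin(0.05589) ≈ 6.4°.

6.4°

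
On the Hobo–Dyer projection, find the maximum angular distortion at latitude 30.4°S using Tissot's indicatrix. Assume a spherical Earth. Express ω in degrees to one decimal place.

The Hobo–Dyer projection is cylindrical equal-area with φ₀ = 37.5°. A cylindrical equal-area projection with standard parallel φ₀ has meridian scale h = cos φ / cos φ₀ and parallel scale k = cos φ₀ / cos φ (so areas are preserved, h·k = 1).
At 30.4°: h = 1.087, k = 0.9198; principal scales a = 1.087, b = 0.9198.
sin(ω/2) = (a − b)/(a + b) = 0.1674/2.007 = 0.08339, so ω = 2 arcsin(0.08339) ≈ 9.6°.

9.6°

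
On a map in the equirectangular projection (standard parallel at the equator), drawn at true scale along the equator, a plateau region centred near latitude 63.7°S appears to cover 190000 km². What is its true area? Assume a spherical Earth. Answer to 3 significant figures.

Plate carrée maps x = Rλ, y = Rφ. The meridian scale is h = 1 and the parallel scale is k = 1/cos φ = sec φ.
Areal scale = h·k = 1 × sec φ; at 63.7°, h = 1.000, k = 2.257, so h·k = 2.257.
True area = apparent / (areal scale) = 190000 / 2.257 ≈ 84200 km².

84200 km²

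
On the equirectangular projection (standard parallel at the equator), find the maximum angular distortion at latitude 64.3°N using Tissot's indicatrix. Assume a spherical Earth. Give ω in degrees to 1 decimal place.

Plate carrée maps x = Rλ, y = Rφ. The meridian scale is h = 1 and the parallel scale is k = 1/cos φ = sec φ.
At 64.3°: h = 1.000, k = 2.306; principal scales a = 2.306, b = 1.000.
sin(ω/2) = (a − b)/(a + b) = 1.306/3.306 = 0.3950, so ω = 2 arcsin(0.3950) ≈ 46.5°.

46.5°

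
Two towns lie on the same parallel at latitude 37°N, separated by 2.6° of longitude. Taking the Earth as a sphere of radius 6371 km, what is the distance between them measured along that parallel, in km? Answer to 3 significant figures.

231 km

Arc length along a parallel = R cos φ · Δλ (with Δλ in radians).
= 6371 × cos 37° × (2.6° × π/180) = 6371 × 0.7986 × 0.04538 ≈ 231 km.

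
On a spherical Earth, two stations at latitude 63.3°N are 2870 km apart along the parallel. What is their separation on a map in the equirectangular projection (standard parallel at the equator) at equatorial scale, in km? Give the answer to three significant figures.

6390 km

Plate carrée maps x = Rλ, y = Rφ. The meridian scale is h = 1 and the parallel scale is k = 1/cos φ = sec φ.
Along the parallel, k = sec 63.3° = 1/0.4493 = 2.226.
Map distance = 2870 × 2.226 ≈ 6390 km.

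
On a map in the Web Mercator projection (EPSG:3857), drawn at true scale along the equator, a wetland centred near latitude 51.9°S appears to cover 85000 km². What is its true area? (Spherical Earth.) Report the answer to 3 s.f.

Mercator is conformal, so the point scale is isotropic: h = k = sec φ = 1/cos φ.
Areal scale = k² = sec²φ = 1/cos²(51.9°) = 1/0.6170² = 2.627.
True area = apparent / (areal scale) = 85000 / 2.627 ≈ 32400 km².

32400 km²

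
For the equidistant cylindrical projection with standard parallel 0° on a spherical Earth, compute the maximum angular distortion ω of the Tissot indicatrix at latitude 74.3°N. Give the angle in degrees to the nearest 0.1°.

Plate carrée maps x = Rλ, y = Rφ. The meridian scale is h = 1 and the parallel scale is k = 1/cos φ = sec φ.
At 74.3°: h = 1.000, k = 3.695; principal scales a = 3.695, b = 1.000.
sin(ω/2) = (a − b)/(a + b) = 2.695/4.695 = 0.5741, so ω = 2 arcsin(0.5741) ≈ 70.1°.

70.1°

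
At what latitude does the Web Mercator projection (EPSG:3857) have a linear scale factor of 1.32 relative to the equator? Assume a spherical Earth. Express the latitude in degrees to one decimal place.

40.7°

Mercator scale is k = sec φ = 1/cos φ.
1/cos φ = 1.32  ⇒  cos φ = 0.7576  ⇒  φ = arccos(0.7576) ≈ 40.7°.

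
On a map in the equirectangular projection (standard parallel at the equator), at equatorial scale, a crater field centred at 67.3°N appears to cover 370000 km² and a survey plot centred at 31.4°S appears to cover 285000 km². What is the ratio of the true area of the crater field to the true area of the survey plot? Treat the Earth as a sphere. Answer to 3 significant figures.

0.587

Plate carrée has h = 1 and k = sec φ, giving areal scale sec φ; true area = (apparent area) · cos φ.
True area of crater field: 370000 × cos(67.3°) = 370000 × 0.3859 = 142800 km².
True area of survey plot: 285000 × cos(31.4°) = 285000 × 0.8536 = 243300 km².
Ratio = 142800 / 243300 ≈ 0.587.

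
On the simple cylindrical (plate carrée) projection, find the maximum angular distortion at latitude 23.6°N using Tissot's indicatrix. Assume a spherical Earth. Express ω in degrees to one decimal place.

For the equirectangular projection with φ₀ = 0 (plate carrée), h = 1 along meridians and k = sec φ along parallels.
At 23.6°: h = 1.000, k = 1.091; principal scales a = 1.091, b = 1.000.
sin(ω/2) = (a − b)/(a + b) = 0.09127/2.091 = 0.04364, so ω = 2 arcsin(0.04364) ≈ 5.0°.

5.0°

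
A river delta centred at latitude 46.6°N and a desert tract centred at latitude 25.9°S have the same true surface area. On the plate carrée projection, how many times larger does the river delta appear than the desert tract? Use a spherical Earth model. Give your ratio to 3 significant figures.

1.31

Plate carrée maps x = Rλ, y = Rφ. The meridian scale is h = 1 and the parallel scale is k = 1/cos φ = sec φ.
Areal scale at 46.6°: h·k = 1.000 × 1.455 = 1.455.
Areal scale at 25.9°: h·k = 1.000 × 1.112 = 1.112.
Ratio = 1.455/1.112 ≈ 1.31.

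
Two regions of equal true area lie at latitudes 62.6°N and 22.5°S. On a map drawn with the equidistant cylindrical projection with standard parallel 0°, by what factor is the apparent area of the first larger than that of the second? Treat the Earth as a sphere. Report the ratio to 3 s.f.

For the equirectangular projection with φ₀ = 0 (plate carrée), h = 1 along meridians and k = sec φ along parallels.
Areal scale at 62.6°: h·k = 1.000 × 2.173 = 2.173.
Areal scale at 22.5°: h·k = 1.000 × 1.082 = 1.082.
Ratio = 2.173/1.082 ≈ 2.01.

2.01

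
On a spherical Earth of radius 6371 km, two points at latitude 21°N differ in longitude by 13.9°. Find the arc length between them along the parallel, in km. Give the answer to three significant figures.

1440 km

Arc length along a parallel = R cos φ · Δλ (with Δλ in radians).
= 6371 × cos 21° × (13.9° × π/180) = 6371 × 0.9336 × 0.2426 ≈ 1440 km.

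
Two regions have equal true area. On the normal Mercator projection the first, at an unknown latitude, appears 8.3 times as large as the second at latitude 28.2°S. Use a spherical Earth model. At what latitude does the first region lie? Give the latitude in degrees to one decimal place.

72.2°

Mercator areal scale is sec²φ, so apparent-area ratio = sec²φ₁ / sec²φ₂ = cos²φ₂ / cos²φ₁.
cos²φ₂ / cos²φ₁ = 8.3  ⇒  cos φ₁ = cos 28.2° / √8.3 = 0.8813/2.881 = 0.3059.
φ₁ = arccos(0.3059) ≈ 72.2°.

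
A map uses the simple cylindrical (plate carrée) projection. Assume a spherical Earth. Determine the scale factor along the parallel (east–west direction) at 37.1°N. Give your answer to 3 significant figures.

1.25

Plate carrée maps x = Rλ, y = Rφ. The meridian scale is h = 1 and the parallel scale is k = 1/cos φ = sec φ.
k = 1/cos 37.1° = 1/0.7976 = 1.254.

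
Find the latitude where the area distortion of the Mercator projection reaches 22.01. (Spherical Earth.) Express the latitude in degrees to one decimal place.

Mercator areal scale is sec²φ.
sec²φ = 22.01  ⇒  cos²φ = 0.04543  ⇒  cos φ = 0.2132.
φ = arccos(0.2132) ≈ 77.7°.

77.7°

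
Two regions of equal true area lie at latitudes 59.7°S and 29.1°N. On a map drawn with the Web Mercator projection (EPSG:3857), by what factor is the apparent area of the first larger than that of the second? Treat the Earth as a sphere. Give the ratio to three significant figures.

3.00

Mercator areal scale is sec²φ.
At 59.7°: sec²(59.7°) = 1/0.5045² = 3.929.
At 29.1°: sec²(29.1°) = 1/0.8738² = 1.310.
Ratio = 3.929/1.310 = cos²(29.1°)/cos²(59.7°) ≈ 3.00.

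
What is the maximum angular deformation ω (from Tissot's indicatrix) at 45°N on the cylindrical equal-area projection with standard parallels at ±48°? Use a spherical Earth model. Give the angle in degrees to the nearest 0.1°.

A cylindrical equal-area projection with standard parallel φ₀ has meridian scale h = cos φ / cos φ₀ and parallel scale k = cos φ₀ / cos φ (so areas are preserved, h·k = 1).
At 45°: h = 1.057, k = 0.9463; principal scales a = 1.057, b = 0.9463.
sin(ω/2) = (a − b)/(a + b) = 0.1105/2.003 = 0.05515, so ω = 2 arcsin(0.05515) ≈ 6.3°.

6.3°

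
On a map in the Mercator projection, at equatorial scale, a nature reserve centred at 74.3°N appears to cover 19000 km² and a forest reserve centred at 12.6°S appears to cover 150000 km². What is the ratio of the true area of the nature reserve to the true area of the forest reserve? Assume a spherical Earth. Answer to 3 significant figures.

On Mercator the areal scale is sec²φ, so true area = apparent × cos²φ.
True area of nature reserve: 19000 × cos²(74.3°) = 19000 × 0.07322 = 1391 km².
True area of forest reserve: 150000 × cos²(12.6°) = 150000 × 0.9524 = 142900 km².
Ratio = 1391 / 142900 ≈ 0.00974.

0.00974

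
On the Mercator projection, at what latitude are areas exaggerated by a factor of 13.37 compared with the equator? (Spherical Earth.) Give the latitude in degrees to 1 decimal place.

Mercator areal scale is sec²φ.
sec²φ = 13.37  ⇒  cos²φ = 0.07479  ⇒  cos φ = 0.2735.
φ = arccos(0.2735) ≈ 74.1°.

74.1°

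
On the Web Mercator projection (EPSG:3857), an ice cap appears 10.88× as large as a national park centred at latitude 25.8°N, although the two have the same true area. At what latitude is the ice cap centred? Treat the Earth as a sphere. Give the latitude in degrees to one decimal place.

Mercator areal scale is sec²φ, so apparent-area ratio = sec²φ₁ / sec²φ₂ = cos²φ₂ / cos²φ₁.
cos²φ₂ / cos²φ₁ = 10.88  ⇒  cos φ₁ = cos 25.8° / √10.88 = 0.9003/3.298 = 0.2729.
φ₁ = arccos(0.2729) ≈ 74.2°.

74.2°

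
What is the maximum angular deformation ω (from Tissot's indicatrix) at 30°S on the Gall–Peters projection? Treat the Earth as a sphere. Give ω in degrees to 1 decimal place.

The Gall–Peters projection is cylindrical equal-area with φ₀ = 45°. For cylindrical equal-area with standard parallel φ₀, h = cos φ / cos φ₀ and k = cos φ₀ / cos φ, so h·k = 1.
At 30°: h = 1.225, k = 0.8165; principal scales a = 1.225, b = 0.8165.
sin(ω/2) = (a − b)/(a + b) = 0.4082/2.041 = 0.2000, so ω = 2 arcsin(0.2000) ≈ 23.1°.

23.1°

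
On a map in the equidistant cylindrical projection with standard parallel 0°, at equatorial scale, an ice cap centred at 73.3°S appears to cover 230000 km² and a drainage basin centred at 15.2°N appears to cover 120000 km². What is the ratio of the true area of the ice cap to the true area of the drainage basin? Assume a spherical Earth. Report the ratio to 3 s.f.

0.571

Plate carrée has h = 1 and k = sec φ, giving areal scale sec φ; true area = (apparent area) · cos φ.
True area of ice cap: 230000 × cos(73.3°) = 230000 × 0.2874 = 66090 km².
True area of drainage basin: 120000 × cos(15.2°) = 120000 × 0.9650 = 115800 km².
Ratio = 66090 / 115800 ≈ 0.571.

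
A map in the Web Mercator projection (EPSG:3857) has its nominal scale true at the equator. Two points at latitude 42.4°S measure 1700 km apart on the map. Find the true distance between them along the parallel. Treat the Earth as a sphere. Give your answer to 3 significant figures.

Mercator is conformal, so the point scale is isotropic: h = k = sec φ = 1/cos φ.
Along the parallel at 42.4°, map distances are exaggerated by k = sec 42.4° = 1.354.
True distance = 1700 / 1.354 = 1700 × cos 42.4° ≈ 1260 km.

1260 km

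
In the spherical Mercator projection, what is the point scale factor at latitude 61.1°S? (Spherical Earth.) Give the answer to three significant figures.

2.07

Mercator is conformal, so the point scale is isotropic: h = k = sec φ = 1/cos φ.
k = 1/cos 61.1° = 1/0.4833 = 2.069.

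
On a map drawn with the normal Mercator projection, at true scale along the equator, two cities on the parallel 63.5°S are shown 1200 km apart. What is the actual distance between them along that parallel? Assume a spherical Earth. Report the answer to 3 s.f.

For Mercator, h = k = sec φ (a conformal cylindrical projection has a single point scale, 1/cos φ).
Along the parallel at 63.5°, map distances are exaggerated by k = sec 63.5° = 2.241.
True distance = 1200 / 2.241 = 1200 × cos 63.5° ≈ 535 km.

535 km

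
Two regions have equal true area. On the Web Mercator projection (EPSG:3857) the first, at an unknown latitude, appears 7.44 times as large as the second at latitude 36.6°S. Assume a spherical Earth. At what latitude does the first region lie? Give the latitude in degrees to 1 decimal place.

72.9°

On Mercator, (apparent₁)/(apparent₂) = sec²φ₁ / sec²φ₂ when true areas are equal.
cos²φ₂ / cos²φ₁ = 7.44  ⇒  cos φ₁ = cos 36.6° / √7.44 = 0.8028/2.728 = 0.2943.
φ₁ = arccos(0.2943) ≈ 72.9°.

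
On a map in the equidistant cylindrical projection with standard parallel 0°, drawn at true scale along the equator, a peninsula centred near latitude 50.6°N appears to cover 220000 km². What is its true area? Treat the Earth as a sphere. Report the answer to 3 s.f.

For the equirectangular projection with φ₀ = 0 (plate carrée), h = 1 along meridians and k = sec φ along parallels.
Areal scale = h·k = 1 × sec φ; at 50.6°, h = 1.000, k = 1.575, so h·k = 1.575.
True area = apparent / (areal scale) = 220000 / 1.575 ≈ 140000 km².

140000 km²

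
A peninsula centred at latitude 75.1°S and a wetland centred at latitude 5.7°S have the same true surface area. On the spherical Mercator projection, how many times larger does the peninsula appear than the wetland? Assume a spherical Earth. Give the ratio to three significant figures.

On Mercator, area is exaggerated by sec²φ = 1/cos²φ.
At 75.1°: sec²(75.1°) = 1/0.2571² = 15.12.
At 5.7°: sec²(5.7°) = 1/0.9951² = 1.010.
Ratio = 15.12/1.010 = cos²(5.7°)/cos²(75.1°) ≈ 15.0.

15.0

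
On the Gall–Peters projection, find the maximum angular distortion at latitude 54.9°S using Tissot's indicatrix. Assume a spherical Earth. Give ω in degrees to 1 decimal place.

23.5°

Gall–Peters is a cylindrical equal-area projection with standard parallels at ±45°. For cylindrical equal-area with standard parallel φ₀, h = cos φ / cos φ₀ and k = cos φ₀ / cos φ, so h·k = 1.
At 54.9°: h = 0.8132, k = 1.230; principal scales a = 1.230, b = 0.8132.
sin(ω/2) = (a − b)/(a + b) = 0.4166/2.043 = 0.2039, so ω = 2 arcsin(0.2039) ≈ 23.5°.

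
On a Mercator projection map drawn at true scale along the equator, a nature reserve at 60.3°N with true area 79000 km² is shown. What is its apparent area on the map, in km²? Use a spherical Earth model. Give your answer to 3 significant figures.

For Mercator, h = k = sec φ (a conformal cylindrical projection has a single point scale, 1/cos φ).
Areal scale = k² = sec²φ = 1/cos²(60.3°) = 1/0.4955² = 4.074.
Apparent area = 79000 × 4.074 ≈ 322000 km².

322000 km²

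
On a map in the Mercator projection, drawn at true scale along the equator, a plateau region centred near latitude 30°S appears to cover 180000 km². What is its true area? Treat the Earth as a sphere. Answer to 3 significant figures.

Mercator is conformal, so the point scale is isotropic: h = k = sec φ = 1/cos φ.
Areal scale = k² = sec²φ = 1/cos²(30°) = 1/0.8660² = 1.333.
True area = apparent / (areal scale) = 180000 / 1.333 ≈ 135000 km².

135000 km²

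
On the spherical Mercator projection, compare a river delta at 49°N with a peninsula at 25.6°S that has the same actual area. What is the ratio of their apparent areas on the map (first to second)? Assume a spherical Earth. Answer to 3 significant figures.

1.89

Mercator is conformal with k = sec φ, so areal scale = k² = sec²φ.
At 49°: sec²(49°) = 1/0.6561² = 2.323.
At 25.6°: sec²(25.6°) = 1/0.9018² = 1.230.
Ratio = 2.323/1.230 = cos²(25.6°)/cos²(49°) ≈ 1.89.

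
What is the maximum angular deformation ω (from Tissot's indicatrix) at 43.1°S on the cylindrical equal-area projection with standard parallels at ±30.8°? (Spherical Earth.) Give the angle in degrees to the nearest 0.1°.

Cylindrical equal-area (φ₀ = 30.8°): h = cos φ / cos 30.8° along meridians, k = cos 30.8° / cos φ along parallels; h·k = 1.
At 43.1°: h = 0.8501, k = 1.176; principal scales a = 1.176, b = 0.8501.
sin(ω/2) = (a − b)/(a + b) = 0.3263/2.026 = 0.1610, so ω = 2 arcsin(0.1610) ≈ 18.5°.

18.5°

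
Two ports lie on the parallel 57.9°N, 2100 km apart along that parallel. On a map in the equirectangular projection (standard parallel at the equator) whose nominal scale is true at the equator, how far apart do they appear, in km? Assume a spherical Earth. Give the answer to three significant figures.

For the equirectangular projection with φ₀ = 0 (plate carrée), h = 1 along meridians and k = sec φ along parallels.
Along the parallel, k = sec 57.9° = 1/0.5314 = 1.882.
Map distance = 2100 × 1.882 ≈ 3950 km.

3950 km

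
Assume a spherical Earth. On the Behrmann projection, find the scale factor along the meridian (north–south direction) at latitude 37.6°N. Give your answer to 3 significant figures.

Behrmann is a cylindrical equal-area projection with standard parallels at ±30°. A cylindrical equal-area projection with standard parallel φ₀ has meridian scale h = cos φ / cos φ₀ and parallel scale k = cos φ₀ / cos φ (so areas are preserved, h·k = 1).
h = cos 37.6° / cos 30° = 0.7923/0.8660 = 0.9149.

0.915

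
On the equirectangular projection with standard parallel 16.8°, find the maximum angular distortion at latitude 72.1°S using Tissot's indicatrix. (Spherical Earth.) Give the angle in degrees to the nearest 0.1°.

61.9°

The equidistant cylindrical projection with φ₀ = 16.8° has h = 1 (meridians true) and k = cos φ₀ / cos φ along parallels.
At 72.1°: h = 1.000, k = 3.115; principal scales a = 3.115, b = 1.000.
sin(ω/2) = (a − b)/(a + b) = 2.115/4.115 = 0.5139, so ω = 2 arcsin(0.5139) ≈ 61.9°.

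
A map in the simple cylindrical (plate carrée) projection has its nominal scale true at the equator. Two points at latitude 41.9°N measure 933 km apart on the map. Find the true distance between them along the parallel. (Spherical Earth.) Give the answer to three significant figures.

694 km

Plate carrée maps x = Rλ, y = Rφ. The meridian scale is h = 1 and the parallel scale is k = 1/cos φ = sec φ.
Along the parallel at 41.9°, map distances are exaggerated by k = sec 41.9° = 1.344.
True distance = 933 / 1.344 = 933 × cos 41.9° ≈ 694 km.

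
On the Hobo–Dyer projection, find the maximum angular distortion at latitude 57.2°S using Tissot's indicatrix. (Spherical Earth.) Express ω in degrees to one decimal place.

42.7°

The Hobo–Dyer projection is cylindrical equal-area with φ₀ = 37.5°. Cylindrical equal-area (φ₀ = 37.5°): h = cos φ / cos 37.5° along meridians, k = cos 37.5° / cos φ along parallels; h·k = 1.
At 57.2°: h = 0.6828, k = 1.465; principal scales a = 1.465, b = 0.6828.
sin(ω/2) = (a − b)/(a + b) = 0.7817/2.147 = 0.3640, so ω = 2 arcsin(0.3640) ≈ 42.7°.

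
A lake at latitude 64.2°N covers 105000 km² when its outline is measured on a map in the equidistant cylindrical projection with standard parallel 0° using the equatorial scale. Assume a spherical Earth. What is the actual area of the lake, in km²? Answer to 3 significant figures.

45700 km²

In the plate carrée (x = Rλ, y = Rφ), meridians are true-scale (h = 1) and parallels are stretched by k = sec φ.
Areal scale = h·k = 1 × sec φ; at 64.2°, h = 1.000, k = 2.298, so h·k = 2.298.
True area = apparent / (areal scale) = 105000 / 2.298 ≈ 45700 km².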